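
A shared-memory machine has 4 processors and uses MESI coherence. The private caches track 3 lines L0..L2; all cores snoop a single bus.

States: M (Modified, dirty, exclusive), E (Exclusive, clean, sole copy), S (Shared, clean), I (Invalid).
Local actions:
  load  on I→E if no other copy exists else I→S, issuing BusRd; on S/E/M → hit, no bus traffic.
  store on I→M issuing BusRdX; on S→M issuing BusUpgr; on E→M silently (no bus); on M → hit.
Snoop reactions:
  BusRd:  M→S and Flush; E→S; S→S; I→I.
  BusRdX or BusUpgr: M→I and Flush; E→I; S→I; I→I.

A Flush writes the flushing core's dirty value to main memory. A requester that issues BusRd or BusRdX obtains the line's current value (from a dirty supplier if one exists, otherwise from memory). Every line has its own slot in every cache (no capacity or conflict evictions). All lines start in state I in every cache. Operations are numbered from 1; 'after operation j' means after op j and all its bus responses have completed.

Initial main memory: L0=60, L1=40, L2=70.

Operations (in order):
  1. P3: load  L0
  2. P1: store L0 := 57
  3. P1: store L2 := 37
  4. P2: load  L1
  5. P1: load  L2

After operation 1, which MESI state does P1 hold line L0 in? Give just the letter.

  op1 P3: load  L0 → I/I/I/E on L0; bus BusRd; mem=60
  op2 P1: store L0 := 57 → I/M/I/I on L0; bus BusRdX; mem=60
  op3 P1: store L2 := 37 → I/M/I/I on L2; bus BusRdX; mem=70
  op4 P2: load  L1 → I/I/E/I on L1; bus BusRd; mem=40
  op5 P1: load  L2 → I/M/I/I on L2; bus (none); mem=70

state = I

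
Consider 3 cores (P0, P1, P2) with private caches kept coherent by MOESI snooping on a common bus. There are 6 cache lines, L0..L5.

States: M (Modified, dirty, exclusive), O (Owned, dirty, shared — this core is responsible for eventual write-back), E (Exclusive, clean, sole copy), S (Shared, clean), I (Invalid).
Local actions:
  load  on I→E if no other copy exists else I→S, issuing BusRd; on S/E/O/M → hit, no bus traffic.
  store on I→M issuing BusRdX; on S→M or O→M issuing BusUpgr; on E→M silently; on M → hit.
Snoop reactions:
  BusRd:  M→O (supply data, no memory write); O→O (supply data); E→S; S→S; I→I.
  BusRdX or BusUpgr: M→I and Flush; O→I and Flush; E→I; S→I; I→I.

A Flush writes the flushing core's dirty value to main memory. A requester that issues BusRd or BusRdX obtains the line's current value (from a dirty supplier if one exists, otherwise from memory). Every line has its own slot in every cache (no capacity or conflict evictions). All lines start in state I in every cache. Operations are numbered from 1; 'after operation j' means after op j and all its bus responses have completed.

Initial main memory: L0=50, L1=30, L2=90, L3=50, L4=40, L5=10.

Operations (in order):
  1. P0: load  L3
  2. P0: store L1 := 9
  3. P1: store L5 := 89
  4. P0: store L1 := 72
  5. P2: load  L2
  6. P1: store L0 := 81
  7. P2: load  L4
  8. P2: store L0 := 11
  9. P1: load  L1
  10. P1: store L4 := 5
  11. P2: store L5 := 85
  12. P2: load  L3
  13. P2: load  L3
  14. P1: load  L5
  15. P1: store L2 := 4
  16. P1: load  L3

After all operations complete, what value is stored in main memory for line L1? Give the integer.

[1] P0: load  L3 | P0:E(50), P1:I, P2:I | bus: BusRd
[2] P0: store L1 := 9 | P0:M(9), P1:I, P2:I | bus: BusRdX
[3] P1: store L5 := 89 | P0:I, P1:M(89), P2:I | bus: BusRdX
[4] P0: store L1 := 72 | P0:M(72), P1:I, P2:I | bus: none
[5] P2: load  L2 | P0:I, P1:I, P2:E(90) | bus: BusRd
[6] P1: store L0 := 81 | P0:I, P1:M(81), P2:I | bus: BusRdX
[7] P2: load  L4 | P0:I, P1:I, P2:E(40) | bus: BusRd
[8] P2: store L0 := 11 | P0:I, P1:I, P2:M(11) | bus: BusRdX,Flush
[9] P1: load  L1 | P0:O(72), P1:S(72), P2:I | bus: BusRd
[10] P1: store L4 := 5 | P0:I, P1:M(5), P2:I | bus: BusRdX
[11] P2: store L5 := 85 | P0:I, P1:I, P2:M(85) | bus: BusRdX,Flush
[12] P2: load  L3 | P0:S(50), P1:I, P2:S(50) | bus: BusRd
[13] P2: load  L3 | P0:S(50), P1:I, P2:S(50) | bus: none
[14] P1: load  L5 | P0:I, P1:S(85), P2:O(85) | bus: BusRd
[15] P1: store L2 := 4 | P0:I, P1:M(4), P2:I | bus: BusRdX
[16] P1: load  L3 | P0:S(50), P1:S(50), P2:S(50) | bus: BusRd

memory[L1] = 30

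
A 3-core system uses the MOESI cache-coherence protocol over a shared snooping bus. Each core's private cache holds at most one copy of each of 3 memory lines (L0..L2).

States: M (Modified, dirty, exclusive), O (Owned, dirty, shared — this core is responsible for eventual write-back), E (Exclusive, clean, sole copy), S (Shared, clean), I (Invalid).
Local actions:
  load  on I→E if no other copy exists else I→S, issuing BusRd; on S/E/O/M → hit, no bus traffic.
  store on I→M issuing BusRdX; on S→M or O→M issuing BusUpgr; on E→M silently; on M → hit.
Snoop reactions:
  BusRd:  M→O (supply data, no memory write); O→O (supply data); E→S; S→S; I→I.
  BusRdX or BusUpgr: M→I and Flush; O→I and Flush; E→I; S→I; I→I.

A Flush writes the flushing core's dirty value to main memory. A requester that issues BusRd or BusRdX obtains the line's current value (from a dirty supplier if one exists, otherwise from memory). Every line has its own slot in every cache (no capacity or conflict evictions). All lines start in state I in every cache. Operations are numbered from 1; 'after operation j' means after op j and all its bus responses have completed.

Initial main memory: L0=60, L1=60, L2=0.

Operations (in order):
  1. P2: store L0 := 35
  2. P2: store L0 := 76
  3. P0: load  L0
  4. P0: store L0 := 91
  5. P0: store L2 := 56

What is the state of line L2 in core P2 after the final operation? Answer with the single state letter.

step 1: P2: store L0 := 35  ⟶  IIM  (L0)  txn=BusRdX  M[L0]=60
step 2: P2: store L0 := 76  ⟶  IIM  (L0)  txn=∅  M[L0]=60
step 3: P0: load  L0  ⟶  SIO  (L0)  txn=BusRd  M[L0]=60
step 4: P0: store L0 := 91  ⟶  MII  (L0)  txn=BusUpgr+Flush  M[L0]=76
step 5: P0: store L2 := 56  ⟶  MII  (L2)  txn=BusRdX  M[L2]=0

state = I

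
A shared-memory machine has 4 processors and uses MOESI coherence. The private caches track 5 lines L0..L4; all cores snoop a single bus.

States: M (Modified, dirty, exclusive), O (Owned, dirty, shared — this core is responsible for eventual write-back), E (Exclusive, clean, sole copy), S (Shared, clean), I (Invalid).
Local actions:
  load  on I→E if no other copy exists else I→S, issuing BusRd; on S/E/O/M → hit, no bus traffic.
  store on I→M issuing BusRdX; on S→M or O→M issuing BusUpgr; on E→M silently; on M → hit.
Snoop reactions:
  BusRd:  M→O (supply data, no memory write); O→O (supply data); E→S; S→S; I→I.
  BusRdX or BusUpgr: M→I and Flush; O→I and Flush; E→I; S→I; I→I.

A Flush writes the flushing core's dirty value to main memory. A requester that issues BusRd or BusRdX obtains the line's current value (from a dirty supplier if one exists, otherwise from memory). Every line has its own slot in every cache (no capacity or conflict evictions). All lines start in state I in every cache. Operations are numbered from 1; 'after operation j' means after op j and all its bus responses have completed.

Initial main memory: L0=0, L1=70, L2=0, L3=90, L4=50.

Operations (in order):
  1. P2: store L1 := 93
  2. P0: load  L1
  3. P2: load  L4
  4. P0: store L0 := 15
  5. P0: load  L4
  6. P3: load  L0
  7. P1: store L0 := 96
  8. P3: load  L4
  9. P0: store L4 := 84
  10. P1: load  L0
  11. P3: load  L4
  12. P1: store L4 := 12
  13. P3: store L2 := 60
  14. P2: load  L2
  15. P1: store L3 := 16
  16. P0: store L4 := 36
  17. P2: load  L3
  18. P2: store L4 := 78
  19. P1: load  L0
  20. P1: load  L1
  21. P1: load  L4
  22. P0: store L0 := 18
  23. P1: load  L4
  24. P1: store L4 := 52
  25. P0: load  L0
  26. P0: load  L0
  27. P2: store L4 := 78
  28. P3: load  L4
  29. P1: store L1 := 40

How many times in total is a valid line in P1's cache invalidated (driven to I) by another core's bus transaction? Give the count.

invalidations = 3

step 1: P2: store L1 := 93  ⟶  IIMI  (L1)  txn=BusRdX  M[L1]=70
step 2: P0: load  L1  ⟶  SIOI  (L1)  txn=BusRd  M[L1]=70
step 3: P2: load  L4  ⟶  IIEI  (L4)  txn=BusRd  M[L4]=50
step 4: P0: store L0 := 15  ⟶  MIII  (L0)  txn=BusRdX  M[L0]=0
step 5: P0: load  L4  ⟶  SISI  (L4)  txn=BusRd  M[L4]=50
step 6: P3: load  L0  ⟶  OIIS  (L0)  txn=BusRd  M[L0]=0
step 7: P1: store L0 := 96  ⟶  IMII  (L0)  txn=BusRdX+Flush  M[L0]=15
step 8: P3: load  L4  ⟶  SISS  (L4)  txn=BusRd  M[L4]=50
step 9: P0: store L4 := 84  ⟶  MIII  (L4)  txn=BusUpgr  M[L4]=50
step 10: P1: load  L0  ⟶  IMII  (L0)  txn=∅  M[L0]=15
step 11: P3: load  L4  ⟶  OIIS  (L4)  txn=BusRd  M[L4]=50
step 12: P1: store L4 := 12  ⟶  IMII  (L4)  txn=BusRdX+Flush  M[L4]=84
step 13: P3: store L2 := 60  ⟶  IIIM  (L2)  txn=BusRdX  M[L2]=0
step 14: P2: load  L2  ⟶  IISO  (L2)  txn=BusRd  M[L2]=0
step 15: P1: store L3 := 16  ⟶  IMII  (L3)  txn=BusRdX  M[L3]=90
step 16: P0: store L4 := 36  ⟶  MIII  (L4)  txn=BusRdX+Flush  M[L4]=12
step 17: P2: load  L3  ⟶  IOSI  (L3)  txn=BusRd  M[L3]=90
step 18: P2: store L4 := 78  ⟶  IIMI  (L4)  txn=BusRdX+Flush  M[L4]=36
step 19: P1: load  L0  ⟶  IMII  (L0)  txn=∅  M[L0]=15
step 20: P1: load  L1  ⟶  SSOI  (L1)  txn=BusRd  M[L1]=70
step 21: P1: load  L4  ⟶  ISOI  (L4)  txn=BusRd  M[L4]=36
step 22: P0: store L0 := 18  ⟶  MIII  (L0)  txn=BusRdX+Flush  M[L0]=96
step 23: P1: load  L4  ⟶  ISOI  (L4)  txn=∅  M[L4]=36
step 24: P1: store L4 := 52  ⟶  IMII  (L4)  txn=BusUpgr+Flush  M[L4]=78
step 25: P0: load  L0  ⟶  MIII  (L0)  txn=∅  M[L0]=96
step 26: P0: load  L0  ⟶  MIII  (L0)  txn=∅  M[L0]=96
step 27: P2: store L4 := 78  ⟶  IIMI  (L4)  txn=BusRdX+Flush  M[L4]=52
step 28: P3: load  L4  ⟶  IIOS  (L4)  txn=BusRd  M[L4]=52
step 29: P1: store L1 := 40  ⟶  IMII  (L1)  txn=BusUpgr+Flush  M[L1]=93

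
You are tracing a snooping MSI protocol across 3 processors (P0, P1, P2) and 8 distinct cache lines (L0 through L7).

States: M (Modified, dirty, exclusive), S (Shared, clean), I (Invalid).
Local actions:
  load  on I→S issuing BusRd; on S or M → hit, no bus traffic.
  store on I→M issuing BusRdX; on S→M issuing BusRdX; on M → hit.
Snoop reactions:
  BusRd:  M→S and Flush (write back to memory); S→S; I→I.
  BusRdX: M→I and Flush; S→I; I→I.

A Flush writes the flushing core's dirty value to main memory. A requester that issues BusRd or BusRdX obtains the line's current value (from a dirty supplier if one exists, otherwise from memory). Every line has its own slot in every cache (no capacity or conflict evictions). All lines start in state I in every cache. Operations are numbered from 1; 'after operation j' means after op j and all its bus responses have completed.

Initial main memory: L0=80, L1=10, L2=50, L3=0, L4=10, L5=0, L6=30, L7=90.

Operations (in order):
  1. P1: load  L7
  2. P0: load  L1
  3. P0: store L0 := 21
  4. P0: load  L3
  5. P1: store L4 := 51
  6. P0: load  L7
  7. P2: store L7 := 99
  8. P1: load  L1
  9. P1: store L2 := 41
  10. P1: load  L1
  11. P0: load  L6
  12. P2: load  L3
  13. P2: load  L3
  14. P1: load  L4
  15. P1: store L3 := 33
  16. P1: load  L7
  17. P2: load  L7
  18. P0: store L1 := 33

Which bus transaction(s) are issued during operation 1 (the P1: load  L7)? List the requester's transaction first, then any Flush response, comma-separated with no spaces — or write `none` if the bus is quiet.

  op1 P1: load  L7 → I/S/I on L7; bus BusRd; mem=90
  op2 P0: load  L1 → S/I/I on L1; bus BusRd; mem=10
  op3 P0: store L0 := 21 → M/I/I on L0; bus BusRdX; mem=80
  op4 P0: load  L3 → S/I/I on L3; bus BusRd; mem=0
  op5 P1: store L4 := 51 → I/M/I on L4; bus BusRdX; mem=10
  op6 P0: load  L7 → S/S/I on L7; bus BusRd; mem=90
  op7 P2: store L7 := 99 → I/I/M on L7; bus BusRdX; mem=90
  op8 P1: load  L1 → S/S/I on L1; bus BusRd; mem=10
  op9 P1: store L2 := 41 → I/M/I on L2; bus BusRdX; mem=50
  op10 P1: load  L1 → S/S/I on L1; bus (none); mem=10
  op11 P0: load  L6 → S/I/I on L6; bus BusRd; mem=30
  op12 P2: load  L3 → S/I/S on L3; bus BusRd; mem=0
  op13 P2: load  L3 → S/I/S on L3; bus (none); mem=0
  op14 P1: load  L4 → I/M/I on L4; bus (none); mem=10
  op15 P1: store L3 := 33 → I/M/I on L3; bus BusRdX; mem=0
  op16 P1: load  L7 → I/S/S on L7; bus BusRd Flush; mem=99
  op17 P2: load  L7 → I/S/S on L7; bus (none); mem=99
  op18 P0: store L1 := 33 → M/I/I on L1; bus BusRdX; mem=10

bus = BusRd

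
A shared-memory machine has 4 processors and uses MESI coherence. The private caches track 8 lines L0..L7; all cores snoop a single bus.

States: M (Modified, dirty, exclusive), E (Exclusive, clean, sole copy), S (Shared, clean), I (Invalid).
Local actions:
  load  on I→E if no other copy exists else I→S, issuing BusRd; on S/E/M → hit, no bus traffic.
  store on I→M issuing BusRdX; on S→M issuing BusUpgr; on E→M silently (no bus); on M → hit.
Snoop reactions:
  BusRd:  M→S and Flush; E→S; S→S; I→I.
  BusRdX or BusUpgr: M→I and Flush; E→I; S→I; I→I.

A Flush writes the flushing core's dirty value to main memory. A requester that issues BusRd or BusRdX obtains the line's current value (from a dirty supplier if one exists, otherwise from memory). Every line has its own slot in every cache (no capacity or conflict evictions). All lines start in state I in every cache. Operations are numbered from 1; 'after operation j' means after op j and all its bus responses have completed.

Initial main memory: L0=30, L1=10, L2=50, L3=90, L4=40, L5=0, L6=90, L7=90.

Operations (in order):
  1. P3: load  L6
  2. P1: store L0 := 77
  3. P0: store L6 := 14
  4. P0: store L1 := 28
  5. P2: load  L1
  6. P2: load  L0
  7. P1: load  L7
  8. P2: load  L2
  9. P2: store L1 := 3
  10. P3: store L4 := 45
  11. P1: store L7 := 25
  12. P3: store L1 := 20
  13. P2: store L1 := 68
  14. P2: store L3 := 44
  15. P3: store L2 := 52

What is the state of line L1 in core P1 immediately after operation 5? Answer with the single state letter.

  op1 P3: load  L6 → I/I/I/E on L6; bus BusRd; mem=90
  op2 P1: store L0 := 77 → I/M/I/I on L0; bus BusRdX; mem=30
  op3 P0: store L6 := 14 → M/I/I/I on L6; bus BusRdX; mem=90
  op4 P0: store L1 := 28 → M/I/I/I on L1; bus BusRdX; mem=10
  op5 P2: load  L1 → S/I/S/I on L1; bus BusRd Flush; mem=28
  op6 P2: load  L0 → I/S/S/I on L0; bus BusRd Flush; mem=77
  op7 P1: load  L7 → I/E/I/I on L7; bus BusRd; mem=90
  op8 P2: load  L2 → I/I/E/I on L2; bus BusRd; mem=50
  op9 P2: store L1 := 3 → I/I/M/I on L1; bus BusUpgr; mem=28
  op10 P3: store L4 := 45 → I/I/I/M on L4; bus BusRdX; mem=40
  op11 P1: store L7 := 25 → I/M/I/I on L7; bus (none); mem=90
  op12 P3: store L1 := 20 → I/I/I/M on L1; bus BusRdX Flush; mem=3
  op13 P2: store L1 := 68 → I/I/M/I on L1; bus BusRdX Flush; mem=20
  op14 P2: store L3 := 44 → I/I/M/I on L3; bus BusRdX; mem=90
  op15 P3: store L2 := 52 → I/I/I/M on L2; bus BusRdX; mem=50

state = I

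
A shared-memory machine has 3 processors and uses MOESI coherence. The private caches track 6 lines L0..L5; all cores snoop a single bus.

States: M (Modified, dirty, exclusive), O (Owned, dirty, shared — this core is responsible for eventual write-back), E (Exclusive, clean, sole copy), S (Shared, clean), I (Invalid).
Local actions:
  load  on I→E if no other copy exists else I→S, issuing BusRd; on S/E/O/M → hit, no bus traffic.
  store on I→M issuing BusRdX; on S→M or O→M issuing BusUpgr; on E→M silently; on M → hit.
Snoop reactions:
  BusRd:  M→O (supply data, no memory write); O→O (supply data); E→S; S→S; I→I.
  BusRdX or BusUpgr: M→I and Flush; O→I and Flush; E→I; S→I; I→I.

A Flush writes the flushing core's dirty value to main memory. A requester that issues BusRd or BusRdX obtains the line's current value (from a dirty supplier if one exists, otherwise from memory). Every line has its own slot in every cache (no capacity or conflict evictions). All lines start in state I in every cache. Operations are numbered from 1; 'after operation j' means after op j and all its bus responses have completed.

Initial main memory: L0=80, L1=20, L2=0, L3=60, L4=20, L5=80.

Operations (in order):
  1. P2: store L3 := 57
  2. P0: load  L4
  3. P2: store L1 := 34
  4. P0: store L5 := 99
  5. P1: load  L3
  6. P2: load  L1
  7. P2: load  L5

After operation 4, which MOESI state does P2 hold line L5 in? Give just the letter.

  op1 P2: store L3 := 57 → I/I/M on L3; bus BusRdX; mem=60
  op2 P0: load  L4 → E/I/I on L4; bus BusRd; mem=20
  op3 P2: store L1 := 34 → I/I/M on L1; bus BusRdX; mem=20
  op4 P0: store L5 := 99 → M/I/I on L5; bus BusRdX; mem=80
  op5 P1: load  L3 → I/S/O on L3; bus BusRd; mem=60
  op6 P2: load  L1 → I/I/M on L1; bus (none); mem=20
  op7 P2: load  L5 → O/I/S on L5; bus BusRd; mem=80

state = I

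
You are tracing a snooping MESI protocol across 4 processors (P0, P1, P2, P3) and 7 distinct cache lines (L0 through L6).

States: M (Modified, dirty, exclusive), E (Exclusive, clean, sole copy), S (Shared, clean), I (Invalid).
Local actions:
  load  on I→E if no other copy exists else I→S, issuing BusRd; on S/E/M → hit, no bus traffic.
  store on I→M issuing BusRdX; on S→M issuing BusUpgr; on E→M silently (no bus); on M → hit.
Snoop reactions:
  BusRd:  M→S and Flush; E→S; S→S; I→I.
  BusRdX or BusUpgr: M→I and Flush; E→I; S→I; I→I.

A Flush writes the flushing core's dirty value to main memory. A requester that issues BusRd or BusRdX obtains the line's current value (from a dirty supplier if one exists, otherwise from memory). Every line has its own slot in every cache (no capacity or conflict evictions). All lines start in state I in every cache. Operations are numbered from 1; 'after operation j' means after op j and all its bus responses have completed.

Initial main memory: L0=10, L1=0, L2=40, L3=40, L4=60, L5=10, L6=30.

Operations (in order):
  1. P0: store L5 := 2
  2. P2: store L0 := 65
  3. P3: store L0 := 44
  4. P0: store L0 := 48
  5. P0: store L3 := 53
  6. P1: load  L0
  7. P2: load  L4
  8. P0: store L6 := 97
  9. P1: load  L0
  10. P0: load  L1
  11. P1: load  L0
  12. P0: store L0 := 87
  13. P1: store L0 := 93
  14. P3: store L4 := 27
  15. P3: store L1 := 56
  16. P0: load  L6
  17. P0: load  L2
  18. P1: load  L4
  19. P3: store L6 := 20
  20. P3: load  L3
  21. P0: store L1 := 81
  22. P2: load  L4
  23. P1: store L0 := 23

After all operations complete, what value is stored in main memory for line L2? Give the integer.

memory[L2] = 40

[1] P0: store L5 := 2 | P0:M(2), P1:I, P2:I, P3:I | bus: BusRdX
[2] P2: store L0 := 65 | P0:I, P1:I, P2:M(65), P3:I | bus: BusRdX
[3] P3: store L0 := 44 | P0:I, P1:I, P2:I, P3:M(44) | bus: BusRdX,Flush
[4] P0: store L0 := 48 | P0:M(48), P1:I, P2:I, P3:I | bus: BusRdX,Flush
[5] P0: store L3 := 53 | P0:M(53), P1:I, P2:I, P3:I | bus: BusRdX
[6] P1: load  L0 | P0:S(48), P1:S(48), P2:I, P3:I | bus: BusRd,Flush
[7] P2: load  L4 | P0:I, P1:I, P2:E(60), P3:I | bus: BusRd
[8] P0: store L6 := 97 | P0:M(97), P1:I, P2:I, P3:I | bus: BusRdX
[9] P1: load  L0 | P0:S(48), P1:S(48), P2:I, P3:I | bus: none
[10] P0: load  L1 | P0:E(0), P1:I, P2:I, P3:I | bus: BusRd
[11] P1: load  L0 | P0:S(48), P1:S(48), P2:I, P3:I | bus: none
[12] P0: store L0 := 87 | P0:M(87), P1:I, P2:I, P3:I | bus: BusUpgr
[13] P1: store L0 := 93 | P0:I, P1:M(93), P2:I, P3:I | bus: BusRdX,Flush
[14] P3: store L4 := 27 | P0:I, P1:I, P2:I, P3:M(27) | bus: BusRdX
[15] P3: store L1 := 56 | P0:I, P1:I, P2:I, P3:M(56) | bus: BusRdX
[16] P0: load  L6 | P0:M(97), P1:I, P2:I, P3:I | bus: none
[17] P0: load  L2 | P0:E(40), P1:I, P2:I, P3:I | bus: BusRd
[18] P1: load  L4 | P0:I, P1:S(27), P2:I, P3:S(27) | bus: BusRd,Flush
[19] P3: store L6 := 20 | P0:I, P1:I, P2:I, P3:M(20) | bus: BusRdX,Flush
[20] P3: load  L3 | P0:S(53), P1:I, P2:I, P3:S(53) | bus: BusRd,Flush
[21] P0: store L1 := 81 | P0:M(81), P1:I, P2:I, P3:I | bus: BusRdX,Flush
[22] P2: load  L4 | P0:I, P1:S(27), P2:S(27), P3:S(27) | bus: BusRd
[23] P1: store L0 := 23 | P0:I, P1:M(23), P2:I, P3:I | bus: none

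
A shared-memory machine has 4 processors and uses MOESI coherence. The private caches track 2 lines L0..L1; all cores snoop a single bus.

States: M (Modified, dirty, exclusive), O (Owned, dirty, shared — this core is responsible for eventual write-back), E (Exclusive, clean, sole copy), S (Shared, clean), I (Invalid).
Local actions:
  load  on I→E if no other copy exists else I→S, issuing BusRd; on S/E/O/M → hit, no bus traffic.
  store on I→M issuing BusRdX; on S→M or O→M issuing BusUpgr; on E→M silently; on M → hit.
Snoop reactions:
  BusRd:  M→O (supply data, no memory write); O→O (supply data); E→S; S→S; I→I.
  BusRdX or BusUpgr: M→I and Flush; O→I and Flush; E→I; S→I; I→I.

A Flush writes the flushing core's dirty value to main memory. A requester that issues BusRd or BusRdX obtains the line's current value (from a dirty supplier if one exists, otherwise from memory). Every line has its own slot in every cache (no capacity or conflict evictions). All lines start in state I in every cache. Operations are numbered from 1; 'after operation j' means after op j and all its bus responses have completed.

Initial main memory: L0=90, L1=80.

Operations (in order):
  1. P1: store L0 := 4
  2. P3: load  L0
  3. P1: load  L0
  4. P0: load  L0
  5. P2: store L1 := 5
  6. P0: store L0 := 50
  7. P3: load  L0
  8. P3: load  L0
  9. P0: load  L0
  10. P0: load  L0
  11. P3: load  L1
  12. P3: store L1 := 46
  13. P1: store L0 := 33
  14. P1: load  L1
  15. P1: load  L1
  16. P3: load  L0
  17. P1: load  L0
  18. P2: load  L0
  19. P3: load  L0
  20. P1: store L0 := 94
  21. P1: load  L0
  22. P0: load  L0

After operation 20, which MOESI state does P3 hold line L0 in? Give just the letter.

1. P1: store L0 := 4  bus=[BusRdX]  L0: P0=I P1=M P2=I P3=I  mem[L0]=90
2. P3: load  L0  bus=[BusRd]  L0: P0=I P1=O P2=I P3=S  mem[L0]=90
3. P1: load  L0  bus=[-]  L0: P0=I P1=O P2=I P3=S  mem[L0]=90
4. P0: load  L0  bus=[BusRd]  L0: P0=S P1=O P2=I P3=S  mem[L0]=90
5. P2: store L1 := 5  bus=[BusRdX]  L1: P0=I P1=I P2=M P3=I  mem[L1]=80
6. P0: store L0 := 50  bus=[BusUpgr,Flush]  L0: P0=M P1=I P2=I P3=I  mem[L0]=4
7. P3: load  L0  bus=[BusRd]  L0: P0=O P1=I P2=I P3=S  mem[L0]=4
8. P3: load  L0  bus=[-]  L0: P0=O P1=I P2=I P3=S  mem[L0]=4
9. P0: load  L0  bus=[-]  L0: P0=O P1=I P2=I P3=S  mem[L0]=4
10. P0: load  L0  bus=[-]  L0: P0=O P1=I P2=I P3=S  mem[L0]=4
11. P3: load  L1  bus=[BusRd]  L1: P0=I P1=I P2=O P3=S  mem[L1]=80
12. P3: store L1 := 46  bus=[BusUpgr,Flush]  L1: P0=I P1=I P2=I P3=M  mem[L1]=5
13. P1: store L0 := 33  bus=[BusRdX,Flush]  L0: P0=I P1=M P2=I P3=I  mem[L0]=50
14. P1: load  L1  bus=[BusRd]  L1: P0=I P1=S P2=I P3=O  mem[L1]=5
15. P1: load  L1  bus=[-]  L1: P0=I P1=S P2=I P3=O  mem[L1]=5
16. P3: load  L0  bus=[BusRd]  L0: P0=I P1=O P2=I P3=S  mem[L0]=50
17. P1: load  L0  bus=[-]  L0: P0=I P1=O P2=I P3=S  mem[L0]=50
18. P2: load  L0  bus=[BusRd]  L0: P0=I P1=O P2=S P3=S  mem[L0]=50
19. P3: load  L0  bus=[-]  L0: P0=I P1=O P2=S P3=S  mem[L0]=50
20. P1: store L0 := 94  bus=[BusUpgr]  L0: P0=I P1=M P2=I P3=I  mem[L0]=50
21. P1: load  L0  bus=[-]  L0: P0=I P1=M P2=I P3=I  mem[L0]=50
22. P0: load  L0  bus=[BusRd]  L0: P0=S P1=O P2=I P3=I  mem[L0]=50

state = I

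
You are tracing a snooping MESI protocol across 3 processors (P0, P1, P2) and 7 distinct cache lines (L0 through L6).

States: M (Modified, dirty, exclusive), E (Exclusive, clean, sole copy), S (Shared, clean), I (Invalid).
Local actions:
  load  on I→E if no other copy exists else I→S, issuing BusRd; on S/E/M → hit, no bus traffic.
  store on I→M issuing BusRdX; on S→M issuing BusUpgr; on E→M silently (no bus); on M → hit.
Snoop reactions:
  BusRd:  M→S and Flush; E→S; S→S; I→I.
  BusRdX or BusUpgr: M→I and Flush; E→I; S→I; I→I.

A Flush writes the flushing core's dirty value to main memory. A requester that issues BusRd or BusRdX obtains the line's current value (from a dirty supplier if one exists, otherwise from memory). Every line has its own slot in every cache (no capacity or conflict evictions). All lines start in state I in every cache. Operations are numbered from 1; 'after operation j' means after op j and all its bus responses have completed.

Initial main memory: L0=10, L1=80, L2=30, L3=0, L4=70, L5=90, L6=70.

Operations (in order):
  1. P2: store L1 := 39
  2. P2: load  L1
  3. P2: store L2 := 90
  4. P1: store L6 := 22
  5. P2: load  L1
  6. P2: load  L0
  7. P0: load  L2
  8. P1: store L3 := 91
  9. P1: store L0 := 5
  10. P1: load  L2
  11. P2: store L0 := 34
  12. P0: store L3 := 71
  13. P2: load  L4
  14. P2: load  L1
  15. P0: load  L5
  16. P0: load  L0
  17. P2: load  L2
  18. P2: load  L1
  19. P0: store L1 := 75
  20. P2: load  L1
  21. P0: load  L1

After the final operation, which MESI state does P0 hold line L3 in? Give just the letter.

state = M

[1] P2: store L1 := 39 | P0:I, P1:I, P2:M(39) | bus: BusRdX
[2] P2: load  L1 | P0:I, P1:I, P2:M(39) | bus: none
[3] P2: store L2 := 90 | P0:I, P1:I, P2:M(90) | bus: BusRdX
[4] P1: store L6 := 22 | P0:I, P1:M(22), P2:I | bus: BusRdX
[5] P2: load  L1 | P0:I, P1:I, P2:M(39) | bus: none
[6] P2: load  L0 | P0:I, P1:I, P2:E(10) | bus: BusRd
[7] P0: load  L2 | P0:S(90), P1:I, P2:S(90) | bus: BusRd,Flush
[8] P1: store L3 := 91 | P0:I, P1:M(91), P2:I | bus: BusRdX
[9] P1: store L0 := 5 | P0:I, P1:M(5), P2:I | bus: BusRdX
[10] P1: load  L2 | P0:S(90), P1:S(90), P2:S(90) | bus: BusRd
[11] P2: store L0 := 34 | P0:I, P1:I, P2:M(34) | bus: BusRdX,Flush
[12] P0: store L3 := 71 | P0:M(71), P1:I, P2:I | bus: BusRdX,Flush
[13] P2: load  L4 | P0:I, P1:I, P2:E(70) | bus: BusRd
[14] P2: load  L1 | P0:I, P1:I, P2:M(39) | bus: none
[15] P0: load  L5 | P0:E(90), P1:I, P2:I | bus: BusRd
[16] P0: load  L0 | P0:S(34), P1:I, P2:S(34) | bus: BusRd,Flush
[17] P2: load  L2 | P0:S(90), P1:S(90), P2:S(90) | bus: none
[18] P2: load  L1 | P0:I, P1:I, P2:M(39) | bus: none
[19] P0: store L1 := 75 | P0:M(75), P1:I, P2:I | bus: BusRdX,Flush
[20] P2: load  L1 | P0:S(75), P1:I, P2:S(75) | bus: BusRd,Flush
[21] P0: load  L1 | P0:S(75), P1:I, P2:S(75) | bus: none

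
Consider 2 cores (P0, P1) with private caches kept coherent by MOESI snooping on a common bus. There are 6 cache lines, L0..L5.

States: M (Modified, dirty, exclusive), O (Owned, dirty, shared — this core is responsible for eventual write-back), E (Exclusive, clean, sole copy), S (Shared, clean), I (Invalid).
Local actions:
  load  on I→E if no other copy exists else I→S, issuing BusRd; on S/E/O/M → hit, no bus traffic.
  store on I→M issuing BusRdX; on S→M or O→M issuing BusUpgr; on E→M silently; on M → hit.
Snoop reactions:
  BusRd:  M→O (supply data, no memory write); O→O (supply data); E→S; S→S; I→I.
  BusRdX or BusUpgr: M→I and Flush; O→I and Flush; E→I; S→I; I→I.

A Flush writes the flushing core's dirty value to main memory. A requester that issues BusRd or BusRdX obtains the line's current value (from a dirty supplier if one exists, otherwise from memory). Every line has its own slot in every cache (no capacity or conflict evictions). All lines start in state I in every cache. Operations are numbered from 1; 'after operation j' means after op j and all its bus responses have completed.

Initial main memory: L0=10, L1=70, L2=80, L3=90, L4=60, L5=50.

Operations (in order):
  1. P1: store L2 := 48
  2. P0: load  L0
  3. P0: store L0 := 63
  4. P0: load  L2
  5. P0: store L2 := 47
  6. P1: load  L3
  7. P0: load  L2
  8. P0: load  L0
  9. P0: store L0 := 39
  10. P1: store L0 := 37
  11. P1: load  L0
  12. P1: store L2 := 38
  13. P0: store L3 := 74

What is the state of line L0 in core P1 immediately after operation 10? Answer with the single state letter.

state = M

1. P1: store L2 := 48  bus=[BusRdX]  L2: P0=I P1=M  mem[L2]=80
2. P0: load  L0  bus=[BusRd]  L0: P0=E P1=I  mem[L0]=10
3. P0: store L0 := 63  bus=[-]  L0: P0=M P1=I  mem[L0]=10
4. P0: load  L2  bus=[BusRd]  L2: P0=S P1=O  mem[L2]=80
5. P0: store L2 := 47  bus=[BusUpgr,Flush]  L2: P0=M P1=I  mem[L2]=48
6. P1: load  L3  bus=[BusRd]  L3: P0=I P1=E  mem[L3]=90
7. P0: load  L2  bus=[-]  L2: P0=M P1=I  mem[L2]=48
8. P0: load  L0  bus=[-]  L0: P0=M P1=I  mem[L0]=10
9. P0: store L0 := 39  bus=[-]  L0: P0=M P1=I  mem[L0]=10
10. P1: store L0 := 37  bus=[BusRdX,Flush]  L0: P0=I P1=M  mem[L0]=39
11. P1: load  L0  bus=[-]  L0: P0=I P1=M  mem[L0]=39
12. P1: store L2 := 38  bus=[BusRdX,Flush]  L2: P0=I P1=M  mem[L2]=47
13. P0: store L3 := 74  bus=[BusRdX]  L3: P0=M P1=I  mem[L3]=90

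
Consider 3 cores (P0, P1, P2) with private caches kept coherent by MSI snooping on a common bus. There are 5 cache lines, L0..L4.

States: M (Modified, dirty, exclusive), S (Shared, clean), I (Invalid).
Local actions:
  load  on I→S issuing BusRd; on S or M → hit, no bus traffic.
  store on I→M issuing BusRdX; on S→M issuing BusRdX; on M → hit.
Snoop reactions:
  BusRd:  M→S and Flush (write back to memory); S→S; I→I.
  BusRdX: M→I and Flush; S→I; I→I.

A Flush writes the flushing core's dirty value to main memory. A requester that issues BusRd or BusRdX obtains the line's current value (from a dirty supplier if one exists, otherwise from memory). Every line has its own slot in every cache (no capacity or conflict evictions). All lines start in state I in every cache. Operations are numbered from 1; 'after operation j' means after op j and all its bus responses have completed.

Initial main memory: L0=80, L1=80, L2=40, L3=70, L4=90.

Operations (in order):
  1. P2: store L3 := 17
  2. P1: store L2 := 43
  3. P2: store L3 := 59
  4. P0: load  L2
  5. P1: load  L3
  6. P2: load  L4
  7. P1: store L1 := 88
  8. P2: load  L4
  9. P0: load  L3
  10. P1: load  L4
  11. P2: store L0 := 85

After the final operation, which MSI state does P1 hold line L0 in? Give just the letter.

1. P2: store L3 := 17  bus=[BusRdX]  L3: P0=I P1=I P2=M  mem[L3]=70
2. P1: store L2 := 43  bus=[BusRdX]  L2: P0=I P1=M P2=I  mem[L2]=40
3. P2: store L3 := 59  bus=[-]  L3: P0=I P1=I P2=M  mem[L3]=70
4. P0: load  L2  bus=[BusRd,Flush]  L2: P0=S P1=S P2=I  mem[L2]=43
5. P1: load  L3  bus=[BusRd,Flush]  L3: P0=I P1=S P2=S  mem[L3]=59
6. P2: load  L4  bus=[BusRd]  L4: P0=I P1=I P2=S  mem[L4]=90
7. P1: store L1 := 88  bus=[BusRdX]  L1: P0=I P1=M P2=I  mem[L1]=80
8. P2: load  L4  bus=[-]  L4: P0=I P1=I P2=S  mem[L4]=90
9. P0: load  L3  bus=[BusRd]  L3: P0=S P1=S P2=S  mem[L3]=59
10. P1: load  L4  bus=[BusRd]  L4: P0=I P1=S P2=S  mem[L4]=90
11. P2: store L0 := 85  bus=[BusRdX]  L0: P0=I P1=I P2=M  mem[L0]=80

state = I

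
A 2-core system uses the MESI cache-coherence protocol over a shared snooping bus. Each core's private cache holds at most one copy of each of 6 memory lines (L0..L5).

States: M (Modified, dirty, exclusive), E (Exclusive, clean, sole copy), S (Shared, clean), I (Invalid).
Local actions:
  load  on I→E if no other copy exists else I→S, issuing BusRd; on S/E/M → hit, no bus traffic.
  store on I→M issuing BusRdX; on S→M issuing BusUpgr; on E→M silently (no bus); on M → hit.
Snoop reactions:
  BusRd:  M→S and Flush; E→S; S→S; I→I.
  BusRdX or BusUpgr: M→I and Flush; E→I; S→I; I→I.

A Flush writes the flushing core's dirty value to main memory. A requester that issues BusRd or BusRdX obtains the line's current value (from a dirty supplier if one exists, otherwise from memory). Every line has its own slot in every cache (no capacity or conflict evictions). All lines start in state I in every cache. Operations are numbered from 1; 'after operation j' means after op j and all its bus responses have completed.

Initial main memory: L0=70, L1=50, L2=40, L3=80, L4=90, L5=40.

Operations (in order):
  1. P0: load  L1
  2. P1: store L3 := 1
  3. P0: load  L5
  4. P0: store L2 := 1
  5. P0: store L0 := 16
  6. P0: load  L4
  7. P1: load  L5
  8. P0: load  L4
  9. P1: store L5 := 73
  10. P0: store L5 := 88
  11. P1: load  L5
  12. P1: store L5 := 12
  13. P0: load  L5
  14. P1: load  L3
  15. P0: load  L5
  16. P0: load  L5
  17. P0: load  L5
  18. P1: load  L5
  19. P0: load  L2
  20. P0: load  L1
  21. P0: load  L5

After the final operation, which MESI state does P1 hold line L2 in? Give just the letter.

step 1: P0: load  L1  ⟶  EI  (L1)  txn=BusRd  M[L1]=50
step 2: P1: store L3 := 1  ⟶  IM  (L3)  txn=BusRdX  M[L3]=80
step 3: P0: load  L5  ⟶  EI  (L5)  txn=BusRd  M[L5]=40
step 4: P0: store L2 := 1  ⟶  MI  (L2)  txn=BusRdX  M[L2]=40
step 5: P0: store L0 := 16  ⟶  MI  (L0)  txn=BusRdX  M[L0]=70
step 6: P0: load  L4  ⟶  EI  (L4)  txn=BusRd  M[L4]=90
step 7: P1: load  L5  ⟶  SS  (L5)  txn=BusRd  M[L5]=40
step 8: P0: load  L4  ⟶  EI  (L4)  txn=∅  M[L4]=90
step 9: P1: store L5 := 73  ⟶  IM  (L5)  txn=BusUpgr  M[L5]=40
step 10: P0: store L5 := 88  ⟶  MI  (L5)  txn=BusRdX+Flush  M[L5]=73
step 11: P1: load  L5  ⟶  SS  (L5)  txn=BusRd+Flush  M[L5]=88
step 12: P1: store L5 := 12  ⟶  IM  (L5)  txn=BusUpgr  M[L5]=88
step 13: P0: load  L5  ⟶  SS  (L5)  txn=BusRd+Flush  M[L5]=12
step 14: P1: load  L3  ⟶  IM  (L3)  txn=∅  M[L3]=80
step 15: P0: load  L5  ⟶  SS  (L5)  txn=∅  M[L5]=12
step 16: P0: load  L5  ⟶  SS  (L5)  txn=∅  M[L5]=12
step 17: P0: load  L5  ⟶  SS  (L5)  txn=∅  M[L5]=12
step 18: P1: load  L5  ⟶  SS  (L5)  txn=∅  M[L5]=12
step 19: P0: load  L2  ⟶  MI  (L2)  txn=∅  M[L2]=40
step 20: P0: load  L1  ⟶  EI  (L1)  txn=∅  M[L1]=50
step 21: P0: load  L5  ⟶  SS  (L5)  txn=∅  M[L5]=12

state = I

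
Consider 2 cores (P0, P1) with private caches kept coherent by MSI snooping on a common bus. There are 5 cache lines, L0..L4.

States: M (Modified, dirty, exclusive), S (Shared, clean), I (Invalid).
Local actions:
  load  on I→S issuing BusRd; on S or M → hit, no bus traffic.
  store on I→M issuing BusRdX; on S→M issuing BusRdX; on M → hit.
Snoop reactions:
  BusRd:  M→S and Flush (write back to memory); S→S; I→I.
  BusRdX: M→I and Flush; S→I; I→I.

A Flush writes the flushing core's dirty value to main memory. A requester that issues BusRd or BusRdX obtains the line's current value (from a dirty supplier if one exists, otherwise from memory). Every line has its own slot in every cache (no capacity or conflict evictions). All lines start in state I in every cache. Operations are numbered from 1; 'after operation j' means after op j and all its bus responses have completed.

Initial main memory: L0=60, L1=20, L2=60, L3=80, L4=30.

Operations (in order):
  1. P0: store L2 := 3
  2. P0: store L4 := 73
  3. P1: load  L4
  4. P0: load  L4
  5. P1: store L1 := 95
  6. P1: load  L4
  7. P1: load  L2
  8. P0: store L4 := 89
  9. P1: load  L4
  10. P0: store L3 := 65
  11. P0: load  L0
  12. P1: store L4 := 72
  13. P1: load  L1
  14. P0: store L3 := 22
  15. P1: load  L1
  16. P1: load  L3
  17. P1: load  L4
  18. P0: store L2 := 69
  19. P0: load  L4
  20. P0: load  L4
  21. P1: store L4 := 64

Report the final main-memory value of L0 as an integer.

memory[L0] = 60

step 1: P0: store L2 := 3  ⟶  MI  (L2)  txn=BusRdX  M[L2]=60
step 2: P0: store L4 := 73  ⟶  MI  (L4)  txn=BusRdX  M[L4]=30
step 3: P1: load  L4  ⟶  SS  (L4)  txn=BusRd+Flush  M[L4]=73
step 4: P0: load  L4  ⟶  SS  (L4)  txn=∅  M[L4]=73
step 5: P1: store L1 := 95  ⟶  IM  (L1)  txn=BusRdX  M[L1]=20
step 6: P1: load  L4  ⟶  SS  (L4)  txn=∅  M[L4]=73
step 7: P1: load  L2  ⟶  SS  (L2)  txn=BusRd+Flush  M[L2]=3
step 8: P0: store L4 := 89  ⟶  MI  (L4)  txn=BusRdX  M[L4]=73
step 9: P1: load  L4  ⟶  SS  (L4)  txn=BusRd+Flush  M[L4]=89
step 10: P0: store L3 := 65  ⟶  MI  (L3)  txn=BusRdX  M[L3]=80
step 11: P0: load  L0  ⟶  SI  (L0)  txn=BusRd  M[L0]=60
step 12: P1: store L4 := 72  ⟶  IM  (L4)  txn=BusRdX  M[L4]=89
step 13: P1: load  L1  ⟶  IM  (L1)  txn=∅  M[L1]=20
step 14: P0: store L3 := 22  ⟶  MI  (L3)  txn=∅  M[L3]=80
step 15: P1: load  L1  ⟶  IM  (L1)  txn=∅  M[L1]=20
step 16: P1: load  L3  ⟶  SS  (L3)  txn=BusRd+Flush  M[L3]=22
step 17: P1: load  L4  ⟶  IM  (L4)  txn=∅  M[L4]=89
step 18: P0: store L2 := 69  ⟶  MI  (L2)  txn=BusRdX  M[L2]=3
step 19: P0: load  L4  ⟶  SS  (L4)  txn=BusRd+Flush  M[L4]=72
step 20: P0: load  L4  ⟶  SS  (L4)  txn=∅  M[L4]=72
step 21: P1: store L4 := 64  ⟶  IM  (L4)  txn=BusRdX  M[L4]=72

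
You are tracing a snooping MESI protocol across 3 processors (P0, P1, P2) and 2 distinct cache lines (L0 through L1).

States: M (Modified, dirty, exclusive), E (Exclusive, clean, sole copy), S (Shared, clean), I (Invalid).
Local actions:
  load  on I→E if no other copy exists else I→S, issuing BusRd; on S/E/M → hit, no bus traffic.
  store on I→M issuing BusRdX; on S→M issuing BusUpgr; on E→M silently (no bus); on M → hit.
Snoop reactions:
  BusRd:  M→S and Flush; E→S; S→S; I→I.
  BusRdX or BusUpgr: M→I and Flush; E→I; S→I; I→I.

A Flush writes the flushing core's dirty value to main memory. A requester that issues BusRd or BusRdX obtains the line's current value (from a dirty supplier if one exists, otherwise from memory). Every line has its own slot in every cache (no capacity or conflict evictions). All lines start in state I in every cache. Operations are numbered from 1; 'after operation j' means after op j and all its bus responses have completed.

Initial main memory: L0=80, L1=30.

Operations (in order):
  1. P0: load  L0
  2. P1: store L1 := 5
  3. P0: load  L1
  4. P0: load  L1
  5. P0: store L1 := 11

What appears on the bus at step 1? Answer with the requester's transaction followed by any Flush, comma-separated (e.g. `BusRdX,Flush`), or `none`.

step 1: P0: load  L0  ⟶  EII  (L0)  txn=BusRd  M[L0]=80
step 2: P1: store L1 := 5  ⟶  IMI  (L1)  txn=BusRdX  M[L1]=30
step 3: P0: load  L1  ⟶  SSI  (L1)  txn=BusRd+Flush  M[L1]=5
step 4: P0: load  L1  ⟶  SSI  (L1)  txn=∅  M[L1]=5
step 5: P0: store L1 := 11  ⟶  MII  (L1)  txn=BusUpgr  M[L1]=5

bus = BusRd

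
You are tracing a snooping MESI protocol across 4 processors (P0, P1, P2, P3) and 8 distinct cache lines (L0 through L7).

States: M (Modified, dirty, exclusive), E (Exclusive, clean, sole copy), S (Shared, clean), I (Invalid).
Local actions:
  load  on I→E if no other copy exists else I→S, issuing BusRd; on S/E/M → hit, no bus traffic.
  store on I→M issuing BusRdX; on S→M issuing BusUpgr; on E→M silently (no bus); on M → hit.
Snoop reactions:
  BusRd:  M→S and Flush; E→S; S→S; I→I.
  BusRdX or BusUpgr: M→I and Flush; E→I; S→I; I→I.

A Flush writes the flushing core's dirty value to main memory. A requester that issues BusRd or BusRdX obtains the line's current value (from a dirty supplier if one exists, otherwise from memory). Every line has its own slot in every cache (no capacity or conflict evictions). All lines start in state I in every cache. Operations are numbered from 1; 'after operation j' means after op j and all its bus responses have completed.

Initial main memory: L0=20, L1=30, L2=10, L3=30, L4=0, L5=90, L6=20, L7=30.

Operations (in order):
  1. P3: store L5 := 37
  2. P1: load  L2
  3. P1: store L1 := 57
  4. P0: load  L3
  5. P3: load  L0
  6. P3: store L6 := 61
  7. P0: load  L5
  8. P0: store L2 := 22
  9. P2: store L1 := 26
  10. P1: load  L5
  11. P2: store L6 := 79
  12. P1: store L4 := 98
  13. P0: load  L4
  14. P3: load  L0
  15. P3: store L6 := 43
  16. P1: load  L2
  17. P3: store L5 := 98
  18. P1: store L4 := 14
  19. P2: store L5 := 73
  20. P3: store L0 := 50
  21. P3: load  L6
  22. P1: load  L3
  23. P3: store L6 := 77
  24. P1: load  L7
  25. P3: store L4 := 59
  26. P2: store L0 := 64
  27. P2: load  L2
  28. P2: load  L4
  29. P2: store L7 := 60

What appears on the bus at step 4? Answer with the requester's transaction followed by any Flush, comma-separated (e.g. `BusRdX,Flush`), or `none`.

  op1 P3: store L5 := 37 → I/I/I/M on L5; bus BusRdX; mem=90
  op2 P1: load  L2 → I/E/I/I on L2; bus BusRd; mem=10
  op3 P1: store L1 := 57 → I/M/I/I on L1; bus BusRdX; mem=30
  op4 P0: load  L3 → E/I/I/I on L3; bus BusRd; mem=30
  op5 P3: load  L0 → I/I/I/E on L0; bus BusRd; mem=20
  op6 P3: store L6 := 61 → I/I/I/M on L6; bus BusRdX; mem=20
  op7 P0: load  L5 → S/I/I/S on L5; bus BusRd Flush; mem=37
  op8 P0: store L2 := 22 → M/I/I/I on L2; bus BusRdX; mem=10
  op9 P2: store L1 := 26 → I/I/M/I on L1; bus BusRdX Flush; mem=57
  op10 P1: load  L5 → S/S/I/S on L5; bus BusRd; mem=37
  op11 P2: store L6 := 79 → I/I/M/I on L6; bus BusRdX Flush; mem=61
  op12 P1: store L4 := 98 → I/M/I/I on L4; bus BusRdX; mem=0
  op13 P0: load  L4 → S/S/I/I on L4; bus BusRd Flush; mem=98
  op14 P3: load  L0 → I/I/I/E on L0; bus (none); mem=20
  op15 P3: store L6 := 43 → I/I/I/M on L6; bus BusRdX Flush; mem=79
  op16 P1: load  L2 → S/S/I/I on L2; bus BusRd Flush; mem=22
  op17 P3: store L5 := 98 → I/I/I/M on L5; bus BusUpgr; mem=37
  op18 P1: store L4 := 14 → I/M/I/I on L4; bus BusUpgr; mem=98
  op19 P2: store L5 := 73 → I/I/M/I on L5; bus BusRdX Flush; mem=98
  op20 P3: store L0 := 50 → I/I/I/M on L0; bus (none); mem=20
  op21 P3: load  L6 → I/I/I/M on L6; bus (none); mem=79
  op22 P1: load  L3 → S/S/I/I on L3; bus BusRd; mem=30
  op23 P3: store L6 := 77 → I/I/I/M on L6; bus (none); mem=79
  op24 P1: load  L7 → I/E/I/I on L7; bus BusRd; mem=30
  op25 P3: store L4 := 59 → I/I/I/M on L4; bus BusRdX Flush; mem=14
  op26 P2: store L0 := 64 → I/I/M/I on L0; bus BusRdX Flush; mem=50
  op27 P2: load  L2 → S/S/S/I on L2; bus BusRd; mem=22
  op28 P2: load  L4 → I/I/S/S on L4; bus BusRd Flush; mem=59
  op29 P2: store L7 := 60 → I/I/M/I on L7; bus BusRdX; mem=30

bus = BusRd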